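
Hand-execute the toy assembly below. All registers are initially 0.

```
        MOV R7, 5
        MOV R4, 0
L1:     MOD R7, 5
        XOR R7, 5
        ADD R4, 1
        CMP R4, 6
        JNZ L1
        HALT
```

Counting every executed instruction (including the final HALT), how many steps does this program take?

33

R7=5
R4=0
R7=5%5=0
R7=0^5=5
R4=0+1=1
CMP R4, 6  (cmp 1,6)
JNZ L1: taken
R7=5%5=0
R7=0^5=5
R4=1+1=2
CMP R4, 6  (cmp 2,6)
JNZ L1: taken
R7=5%5=0
R7=0^5=5
R4=2+1=3
CMP R4, 6  (cmp 3,6)
JNZ L1: taken
R7=5%5=0
R7=0^5=5
R4=3+1=4
CMP R4, 6  (cmp 4,6)
JNZ L1: taken
R7=5%5=0
R7=0^5=5
R4=4+1=5
CMP R4, 6  (cmp 5,6)
JNZ L1: taken
R7=5%5=0
R7=0^5=5
R4=5+1=6
CMP R4, 6  (cmp 6,6)
JNZ L1: not taken
halt.
Total executed instructions: 33.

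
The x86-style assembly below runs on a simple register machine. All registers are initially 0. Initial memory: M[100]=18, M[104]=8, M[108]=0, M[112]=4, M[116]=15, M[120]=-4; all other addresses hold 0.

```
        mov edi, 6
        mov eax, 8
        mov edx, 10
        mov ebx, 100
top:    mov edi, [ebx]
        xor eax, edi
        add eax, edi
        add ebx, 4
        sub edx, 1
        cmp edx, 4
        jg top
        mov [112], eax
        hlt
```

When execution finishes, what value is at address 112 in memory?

edi=6
eax=8
edx=10
ebx=100
edi=M[100]=18
eax=8^18=26
eax=26+18=44
ebx=100+4=104
edx=10-1=9
cmp edx, 4  (cmp 9,4)
jg top: taken
edi=M[104]=8
eax=44^8=36
eax=36+8=44
ebx=104+4=108
edx=9-1=8
cmp edx, 4  (cmp 8,4)
jg top: taken
edi=M[108]=0
eax=44^0=44
eax=44+0=44
ebx=108+4=112
edx=8-1=7
cmp edx, 4  (cmp 7,4)
jg top: taken
edi=M[112]=4
eax=44^4=40
eax=40+4=44
ebx=112+4=116
edx=7-1=6
cmp edx, 4  (cmp 6,4)
jg top: taken
edi=M[116]=15
eax=44^15=35
eax=35+15=50
ebx=116+4=120
edx=6-1=5
cmp edx, 4  (cmp 5,4)
jg top: taken
edi=M[120]=-4
eax=50^(-4)=-50
eax=(-50)+(-4)=-54
ebx=120+4=124
edx=5-1=4
cmp edx, 4  (cmp 4,4)
jg top: not taken
mov [112], eax → M[112]=-54
halt.

-54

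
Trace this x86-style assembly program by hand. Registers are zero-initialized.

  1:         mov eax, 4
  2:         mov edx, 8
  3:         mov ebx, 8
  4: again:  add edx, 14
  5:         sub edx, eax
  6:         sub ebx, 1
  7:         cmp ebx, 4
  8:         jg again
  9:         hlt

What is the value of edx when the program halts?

48

after mov eax, 4: eax=4
after mov edx, 8: edx=8
after mov ebx, 8: ebx=8
after add edx, 14: edx=8+14=22
after sub edx, eax: edx=22-4=18
after sub ebx, 1: ebx=8-1=7
cmp ebx, 4  (cmp 7,4)
jg again: taken
after add edx, 14: edx=18+14=32
after sub edx, eax: edx=32-4=28
after sub ebx, 1: ebx=7-1=6
cmp ebx, 4  (cmp 6,4)
jg again: taken
after add edx, 14: edx=28+14=42
after sub edx, eax: edx=42-4=38
after sub ebx, 1: ebx=6-1=5
cmp ebx, 4  (cmp 5,4)
jg again: taken
after add edx, 14: edx=38+14=52
after sub edx, eax: edx=52-4=48
after sub ebx, 1: ebx=5-1=4
cmp ebx, 4  (cmp 4,4)
jg again: not taken
halt.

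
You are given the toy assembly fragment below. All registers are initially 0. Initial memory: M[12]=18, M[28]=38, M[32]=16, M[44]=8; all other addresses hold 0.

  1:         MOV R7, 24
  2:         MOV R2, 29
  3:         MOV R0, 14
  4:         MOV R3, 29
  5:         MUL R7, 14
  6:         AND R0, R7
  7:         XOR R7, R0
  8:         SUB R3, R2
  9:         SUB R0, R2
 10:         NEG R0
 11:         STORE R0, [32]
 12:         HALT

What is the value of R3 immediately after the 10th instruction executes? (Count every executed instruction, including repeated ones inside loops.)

MOV R7, 24 → R7=24
MOV R2, 29 → R2=29
MOV R0, 14 → R0=14
MOV R3, 29 → R3=29
MUL R7, 14 → R7=24*14=336
AND R0, R7 → R0=14&336=0
XOR R7, R0 → R7=336^0=336
SUB R3, R2 → R3=29-29=0
SUB R0, R2 → R0=0-29=-29
NEG R0 → R0=-(-29)=29
After step 10: R3 = 0.

0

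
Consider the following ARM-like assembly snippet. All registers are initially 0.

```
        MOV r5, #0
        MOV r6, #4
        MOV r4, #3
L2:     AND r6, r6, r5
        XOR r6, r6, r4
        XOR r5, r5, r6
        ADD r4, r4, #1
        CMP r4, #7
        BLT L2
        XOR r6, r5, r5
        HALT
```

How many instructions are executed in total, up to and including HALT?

29

MOV r5, #0 → r5=0
MOV r6, #4 → r6=4
MOV r4, #3 → r4=3
AND r6, r6, r5 → r6=4&0=0
XOR r6, r6, r4 → r6=0^3=3
XOR r5, r5, r6 → r5=0^3=3
ADD r4, r4, #1 → r4=3+1=4
CMP r4, #7  (cmp 4,7)
BLT L2: taken
AND r6, r6, r5 → r6=3&3=3
XOR r6, r6, r4 → r6=3^4=7
XOR r5, r5, r6 → r5=3^7=4
ADD r4, r4, #1 → r4=4+1=5
CMP r4, #7  (cmp 5,7)
BLT L2: taken
AND r6, r6, r5 → r6=7&4=4
XOR r6, r6, r4 → r6=4^5=1
XOR r5, r5, r6 → r5=4^1=5
ADD r4, r4, #1 → r4=5+1=6
CMP r4, #7  (cmp 6,7)
BLT L2: taken
AND r6, r6, r5 → r6=1&5=1
XOR r6, r6, r4 → r6=1^6=7
XOR r5, r5, r6 → r5=5^7=2
ADD r4, r4, #1 → r4=6+1=7
CMP r4, #7  (cmp 7,7)
BLT L2: not taken
XOR r6, r5, r5 → r6=2^2=0
halt.
Total executed instructions: 29.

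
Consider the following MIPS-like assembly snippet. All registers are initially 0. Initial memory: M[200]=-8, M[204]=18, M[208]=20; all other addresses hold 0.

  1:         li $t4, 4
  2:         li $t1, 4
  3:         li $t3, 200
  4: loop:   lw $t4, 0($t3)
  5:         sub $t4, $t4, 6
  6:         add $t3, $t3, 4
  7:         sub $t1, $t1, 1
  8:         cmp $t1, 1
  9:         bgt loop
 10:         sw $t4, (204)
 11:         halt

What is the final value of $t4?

14

$t4=4
$t1=4
$t3=200
$t4=M[200]=-8
$t4=(-8)-6=-14
$t3=200+4=204
$t1=4-1=3
cmp $t1, 1  (cmp 3,1)
bgt loop: taken
$t4=M[204]=18
$t4=18-6=12
$t3=204+4=208
$t1=3-1=2
cmp $t1, 1  (cmp 2,1)
bgt loop: taken
$t4=M[208]=20
$t4=20-6=14
$t3=208+4=212
$t1=2-1=1
cmp $t1, 1  (cmp 1,1)
bgt loop: not taken
sw $t4, (204) → M[204]=14
halt.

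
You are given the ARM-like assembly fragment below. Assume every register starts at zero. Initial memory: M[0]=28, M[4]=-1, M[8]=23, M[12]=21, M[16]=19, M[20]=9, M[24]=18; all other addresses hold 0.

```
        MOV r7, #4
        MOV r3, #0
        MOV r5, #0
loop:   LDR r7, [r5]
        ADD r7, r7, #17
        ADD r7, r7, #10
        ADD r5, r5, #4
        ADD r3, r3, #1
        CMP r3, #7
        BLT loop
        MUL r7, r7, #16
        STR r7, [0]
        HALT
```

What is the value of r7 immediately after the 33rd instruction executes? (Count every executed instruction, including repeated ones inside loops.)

36

MOV r7, #4 → r7=4
MOV r3, #0 → r3=0
MOV r5, #0 → r5=0
LDR r7, [r5] → r7=M[0]=28
ADD r7, r7, #17 → r7=28+17=45
ADD r7, r7, #10 → r7=45+10=55
ADD r5, r5, #4 → r5=0+4=4
ADD r3, r3, #1 → r3=0+1=1
CMP r3, #7  (cmp 1,7)
BLT loop: taken
LDR r7, [r5] → r7=M[4]=-1
ADD r7, r7, #17 → r7=(-1)+17=16
ADD r7, r7, #10 → r7=16+10=26
ADD r5, r5, #4 → r5=4+4=8
ADD r3, r3, #1 → r3=1+1=2
CMP r3, #7  (cmp 2,7)
BLT loop: taken
LDR r7, [r5] → r7=M[8]=23
ADD r7, r7, #17 → r7=23+17=40
ADD r7, r7, #10 → r7=40+10=50
ADD r5, r5, #4 → r5=8+4=12
ADD r3, r3, #1 → r3=2+1=3
CMP r3, #7  (cmp 3,7)
BLT loop: taken
LDR r7, [r5] → r7=M[12]=21
ADD r7, r7, #17 → r7=21+17=38
ADD r7, r7, #10 → r7=38+10=48
ADD r5, r5, #4 → r5=12+4=16
ADD r3, r3, #1 → r3=3+1=4
CMP r3, #7  (cmp 4,7)
BLT loop: taken
LDR r7, [r5] → r7=M[16]=19
ADD r7, r7, #17 → r7=19+17=36
After step 33: r7 = 36.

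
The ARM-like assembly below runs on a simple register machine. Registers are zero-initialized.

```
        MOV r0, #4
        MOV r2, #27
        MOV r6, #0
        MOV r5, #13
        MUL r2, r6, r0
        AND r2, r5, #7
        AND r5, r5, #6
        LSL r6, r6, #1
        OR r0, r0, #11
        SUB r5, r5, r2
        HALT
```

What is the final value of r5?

-1

MOV r0, #4 → r0=4
MOV r2, #27 → r2=27
MOV r6, #0 → r6=0
MOV r5, #13 → r5=13
MUL r2, r6, r0 → r2=0*4=0
AND r2, r5, #7 → r2=13&7=5
AND r5, r5, #6 → r5=13&6=4
LSL r6, r6, #1 → r6=0<<1=0
OR r0, r0, #11 → r0=4|11=15
SUB r5, r5, r2 → r5=4-5=-1
halt.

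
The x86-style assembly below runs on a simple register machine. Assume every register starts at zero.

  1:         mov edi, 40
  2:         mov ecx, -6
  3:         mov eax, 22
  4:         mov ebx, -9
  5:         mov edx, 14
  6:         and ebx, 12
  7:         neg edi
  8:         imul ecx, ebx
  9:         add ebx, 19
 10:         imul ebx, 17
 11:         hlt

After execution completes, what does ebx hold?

mov edi, 40 → edi=40
mov ecx, -6 → ecx=-6
mov eax, 22 → eax=22
mov ebx, -9 → ebx=-9
mov edx, 14 → edx=14
and ebx, 12 → ebx=(-9)&12=4
neg edi → edi=-(40)=-40
imul ecx, ebx → ecx=(-6)*4=-24
add ebx, 19 → ebx=4+19=23
imul ebx, 17 → ebx=23*17=391
halt.

391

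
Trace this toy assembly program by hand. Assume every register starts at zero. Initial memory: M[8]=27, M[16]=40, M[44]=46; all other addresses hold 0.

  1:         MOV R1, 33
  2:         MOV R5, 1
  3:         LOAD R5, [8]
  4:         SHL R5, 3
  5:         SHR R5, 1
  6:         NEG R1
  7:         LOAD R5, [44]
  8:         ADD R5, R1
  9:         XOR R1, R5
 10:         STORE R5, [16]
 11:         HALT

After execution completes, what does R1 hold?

after MOV R1, 33: R1=33
after MOV R5, 1: R5=1
after LOAD R5, [8]: R5=M[8]=27
after SHL R5, 3: R5=27<<3=216
after SHR R5, 1: R5=216>>1=108
after NEG R1: R1=-(33)=-33
after LOAD R5, [44]: R5=M[44]=46
after ADD R5, R1: R5=46+(-33)=13
after XOR R1, R5: R1=(-33)^13=-46
STORE R5, [16] → M[16]=13
halt.

-46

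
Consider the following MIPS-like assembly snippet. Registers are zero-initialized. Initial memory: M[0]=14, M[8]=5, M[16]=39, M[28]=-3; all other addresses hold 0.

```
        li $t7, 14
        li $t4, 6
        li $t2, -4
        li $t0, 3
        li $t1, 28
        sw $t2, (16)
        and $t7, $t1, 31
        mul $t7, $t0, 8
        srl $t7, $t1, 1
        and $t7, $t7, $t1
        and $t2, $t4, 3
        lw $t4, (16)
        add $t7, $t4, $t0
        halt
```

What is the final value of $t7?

after li $t7, 14: $t7=14
after li $t4, 6: $t4=6
after li $t2, -4: $t2=-4
after li $t0, 3: $t0=3
after li $t1, 28: $t1=28
sw $t2, (16) → M[16]=-4
after and $t7, $t1, 31: $t7=28&31=28
after mul $t7, $t0, 8: $t7=3*8=24
after srl $t7, $t1, 1: $t7=28>>1=14
after and $t7, $t7, $t1: $t7=14&28=12
after and $t2, $t4, 3: $t2=6&3=2
after lw $t4, (16): $t4=M[16]=-4
after add $t7, $t4, $t0: $t7=(-4)+3=-1
halt.

-1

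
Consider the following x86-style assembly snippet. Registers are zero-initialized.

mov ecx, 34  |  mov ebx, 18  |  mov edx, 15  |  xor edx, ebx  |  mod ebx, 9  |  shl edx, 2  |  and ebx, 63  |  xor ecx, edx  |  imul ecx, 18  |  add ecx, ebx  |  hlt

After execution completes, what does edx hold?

116

mov ecx, 34 → ecx=34
mov ebx, 18 → ebx=18
mov edx, 15 → edx=15
xor edx, ebx → edx=15^18=29
mod ebx, 9 → ebx=18%9=0
shl edx, 2 → edx=29<<2=116
and ebx, 63 → ebx=0&63=0
xor ecx, edx → ecx=34^116=86
imul ecx, 18 → ecx=86*18=1548
add ecx, ebx → ecx=1548+0=1548
halt.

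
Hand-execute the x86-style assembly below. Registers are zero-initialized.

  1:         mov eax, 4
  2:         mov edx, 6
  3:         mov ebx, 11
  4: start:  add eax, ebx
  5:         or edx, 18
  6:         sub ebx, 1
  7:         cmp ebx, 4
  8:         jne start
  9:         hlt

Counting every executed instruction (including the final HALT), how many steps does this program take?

mov eax, 4 → eax=4
mov edx, 6 → edx=6
mov ebx, 11 → ebx=11
add eax, ebx → eax=4+11=15
or edx, 18 → edx=6|18=22
sub ebx, 1 → ebx=11-1=10
cmp ebx, 4  (cmp 10,4)
jne start: taken
add eax, ebx → eax=15+10=25
or edx, 18 → edx=22|18=22
sub ebx, 1 → ebx=10-1=9
cmp ebx, 4  (cmp 9,4)
jne start: taken
add eax, ebx → eax=25+9=34
or edx, 18 → edx=22|18=22
sub ebx, 1 → ebx=9-1=8
cmp ebx, 4  (cmp 8,4)
jne start: taken
add eax, ebx → eax=34+8=42
or edx, 18 → edx=22|18=22
sub ebx, 1 → ebx=8-1=7
cmp ebx, 4  (cmp 7,4)
jne start: taken
add eax, ebx → eax=42+7=49
or edx, 18 → edx=22|18=22
sub ebx, 1 → ebx=7-1=6
cmp ebx, 4  (cmp 6,4)
jne start: taken
add eax, ebx → eax=49+6=55
or edx, 18 → edx=22|18=22
sub ebx, 1 → ebx=6-1=5
cmp ebx, 4  (cmp 5,4)
jne start: taken
add eax, ebx → eax=55+5=60
or edx, 18 → edx=22|18=22
sub ebx, 1 → ebx=5-1=4
cmp ebx, 4  (cmp 4,4)
jne start: not taken
halt.
Total executed instructions: 39.

39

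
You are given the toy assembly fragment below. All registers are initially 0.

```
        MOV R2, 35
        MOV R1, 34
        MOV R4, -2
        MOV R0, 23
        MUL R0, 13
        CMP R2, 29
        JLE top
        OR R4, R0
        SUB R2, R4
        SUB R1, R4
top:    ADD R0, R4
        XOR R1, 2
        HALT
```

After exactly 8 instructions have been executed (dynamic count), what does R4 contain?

-1

after MOV R2, 35: R2=35
after MOV R1, 34: R1=34
after MOV R4, -2: R4=-2
after MOV R0, 23: R0=23
after MUL R0, 13: R0=23*13=299
CMP R2, 29  (cmp 35,29)
JLE top: not taken
after OR R4, R0: R4=(-2)|299=-1
After step 8: R4 = -1.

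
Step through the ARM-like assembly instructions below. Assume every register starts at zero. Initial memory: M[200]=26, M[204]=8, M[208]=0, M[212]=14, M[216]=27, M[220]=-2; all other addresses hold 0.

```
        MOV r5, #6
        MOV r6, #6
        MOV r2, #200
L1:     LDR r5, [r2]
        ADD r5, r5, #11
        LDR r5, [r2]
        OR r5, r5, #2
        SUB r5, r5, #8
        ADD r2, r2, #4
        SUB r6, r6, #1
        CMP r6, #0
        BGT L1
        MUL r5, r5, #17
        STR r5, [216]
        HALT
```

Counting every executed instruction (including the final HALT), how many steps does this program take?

60

after MOV r5, #6: r5=6
after MOV r6, #6: r6=6
after MOV r2, #200: r2=200
after LDR r5, [r2]: r5=M[200]=26
after ADD r5, r5, #11: r5=26+11=37
after LDR r5, [r2]: r5=M[200]=26
after OR r5, r5, #2: r5=26|2=26
after SUB r5, r5, #8: r5=26-8=18
after ADD r2, r2, #4: r2=200+4=204
after SUB r6, r6, #1: r6=6-1=5
CMP r6, #0  (cmp 5,0)
BGT L1: taken
after LDR r5, [r2]: r5=M[204]=8
after ADD r5, r5, #11: r5=8+11=19
after LDR r5, [r2]: r5=M[204]=8
after OR r5, r5, #2: r5=8|2=10
after SUB r5, r5, #8: r5=10-8=2
after ADD r2, r2, #4: r2=204+4=208
after SUB r6, r6, #1: r6=5-1=4
CMP r6, #0  (cmp 4,0)
BGT L1: taken
after LDR r5, [r2]: r5=M[208]=0
after ADD r5, r5, #11: r5=0+11=11
after LDR r5, [r2]: r5=M[208]=0
after OR r5, r5, #2: r5=0|2=2
after SUB r5, r5, #8: r5=2-8=-6
after ADD r2, r2, #4: r2=208+4=212
after SUB r6, r6, #1: r6=4-1=3
CMP r6, #0  (cmp 3,0)
BGT L1: taken
after LDR r5, [r2]: r5=M[212]=14
after ADD r5, r5, #11: r5=14+11=25
after LDR r5, [r2]: r5=M[212]=14
after OR r5, r5, #2: r5=14|2=14
after SUB r5, r5, #8: r5=14-8=6
after ADD r2, r2, #4: r2=212+4=216
after SUB r6, r6, #1: r6=3-1=2
CMP r6, #0  (cmp 2,0)
BGT L1: taken
after LDR r5, [r2]: r5=M[216]=27
after ADD r5, r5, #11: r5=27+11=38
after LDR r5, [r2]: r5=M[216]=27
after OR r5, r5, #2: r5=27|2=27
after SUB r5, r5, #8: r5=27-8=19
after ADD r2, r2, #4: r2=216+4=220
after SUB r6, r6, #1: r6=2-1=1
CMP r6, #0  (cmp 1,0)
BGT L1: taken
after LDR r5, [r2]: r5=M[220]=-2
after ADD r5, r5, #11: r5=(-2)+11=9
after LDR r5, [r2]: r5=M[220]=-2
after OR r5, r5, #2: r5=(-2)|2=-2
after SUB r5, r5, #8: r5=(-2)-8=-10
after ADD r2, r2, #4: r2=220+4=224
after SUB r6, r6, #1: r6=1-1=0
CMP r6, #0  (cmp 0,0)
BGT L1: not taken
after MUL r5, r5, #17: r5=(-10)*17=-170
STR r5, [216] → M[216]=-170
halt.
Total executed instructions: 60.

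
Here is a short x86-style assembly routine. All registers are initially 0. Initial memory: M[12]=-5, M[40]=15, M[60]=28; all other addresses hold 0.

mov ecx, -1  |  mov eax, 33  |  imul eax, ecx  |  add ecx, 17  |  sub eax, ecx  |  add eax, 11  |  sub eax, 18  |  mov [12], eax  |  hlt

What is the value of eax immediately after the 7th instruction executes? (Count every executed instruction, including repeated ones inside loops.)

-56

mov ecx, -1 → ecx=-1
mov eax, 33 → eax=33
imul eax, ecx → eax=33*(-1)=-33
add ecx, 17 → ecx=(-1)+17=16
sub eax, ecx → eax=(-33)-16=-49
add eax, 11 → eax=(-49)+11=-38
sub eax, 18 → eax=(-38)-18=-56
After step 7: eax = -56.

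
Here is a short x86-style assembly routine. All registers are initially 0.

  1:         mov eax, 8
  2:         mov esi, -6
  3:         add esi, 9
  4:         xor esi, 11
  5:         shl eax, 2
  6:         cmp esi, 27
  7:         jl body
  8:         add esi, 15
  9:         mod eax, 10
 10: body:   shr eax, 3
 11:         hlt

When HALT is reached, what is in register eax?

4

mov eax, 8 → eax=8
mov esi, -6 → esi=-6
add esi, 9 → esi=(-6)+9=3
xor esi, 11 → esi=3^11=8
shl eax, 2 → eax=8<<2=32
cmp esi, 27  (cmp 8,27)
jl body: taken
shr eax, 3 → eax=32>>3=4
halt.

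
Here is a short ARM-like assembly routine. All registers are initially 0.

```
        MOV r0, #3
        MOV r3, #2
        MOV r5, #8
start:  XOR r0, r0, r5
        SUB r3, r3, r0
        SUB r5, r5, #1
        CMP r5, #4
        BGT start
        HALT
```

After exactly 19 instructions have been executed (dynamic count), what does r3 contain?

r0=3
r3=2
r5=8
r0=3^8=11
r3=2-11=-9
r5=8-1=7
CMP r5, #4  (cmp 7,4)
BGT start: taken
r0=11^7=12
r3=(-9)-12=-21
r5=7-1=6
CMP r5, #4  (cmp 6,4)
BGT start: taken
r0=12^6=10
r3=(-21)-10=-31
r5=6-1=5
CMP r5, #4  (cmp 5,4)
BGT start: taken
r0=10^5=15
After step 19: r3 = -31.

-31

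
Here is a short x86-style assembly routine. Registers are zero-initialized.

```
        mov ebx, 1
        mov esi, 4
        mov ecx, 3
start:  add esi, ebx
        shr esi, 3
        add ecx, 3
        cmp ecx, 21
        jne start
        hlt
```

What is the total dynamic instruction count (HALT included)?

mov ebx, 1 → ebx=1
mov esi, 4 → esi=4
mov ecx, 3 → ecx=3
add esi, ebx → esi=4+1=5
shr esi, 3 → esi=5>>3=0
add ecx, 3 → ecx=3+3=6
cmp ecx, 21  (cmp 6,21)
jne start: taken
add esi, ebx → esi=0+1=1
shr esi, 3 → esi=1>>3=0
add ecx, 3 → ecx=6+3=9
cmp ecx, 21  (cmp 9,21)
jne start: taken
add esi, ebx → esi=0+1=1
shr esi, 3 → esi=1>>3=0
add ecx, 3 → ecx=9+3=12
cmp ecx, 21  (cmp 12,21)
jne start: taken
add esi, ebx → esi=0+1=1
shr esi, 3 → esi=1>>3=0
add ecx, 3 → ecx=12+3=15
cmp ecx, 21  (cmp 15,21)
jne start: taken
add esi, ebx → esi=0+1=1
shr esi, 3 → esi=1>>3=0
add ecx, 3 → ecx=15+3=18
cmp ecx, 21  (cmp 18,21)
jne start: taken
add esi, ebx → esi=0+1=1
shr esi, 3 → esi=1>>3=0
add ecx, 3 → ecx=18+3=21
cmp ecx, 21  (cmp 21,21)
jne start: not taken
halt.
Total executed instructions: 34.

34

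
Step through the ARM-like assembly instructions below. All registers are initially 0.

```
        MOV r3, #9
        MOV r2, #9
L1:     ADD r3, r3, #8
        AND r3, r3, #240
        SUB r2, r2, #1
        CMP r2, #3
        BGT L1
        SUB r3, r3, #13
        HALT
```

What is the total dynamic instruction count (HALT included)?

after MOV r3, #9: r3=9
after MOV r2, #9: r2=9
after ADD r3, r3, #8: r3=9+8=17
after AND r3, r3, #240: r3=17&240=16
after SUB r2, r2, #1: r2=9-1=8
CMP r2, #3  (cmp 8,3)
BGT L1: taken
after ADD r3, r3, #8: r3=16+8=24
after AND r3, r3, #240: r3=24&240=16
after SUB r2, r2, #1: r2=8-1=7
CMP r2, #3  (cmp 7,3)
BGT L1: taken
after ADD r3, r3, #8: r3=16+8=24
after AND r3, r3, #240: r3=24&240=16
after SUB r2, r2, #1: r2=7-1=6
CMP r2, #3  (cmp 6,3)
BGT L1: taken
after ADD r3, r3, #8: r3=16+8=24
after AND r3, r3, #240: r3=24&240=16
after SUB r2, r2, #1: r2=6-1=5
CMP r2, #3  (cmp 5,3)
BGT L1: taken
after ADD r3, r3, #8: r3=16+8=24
after AND r3, r3, #240: r3=24&240=16
after SUB r2, r2, #1: r2=5-1=4
CMP r2, #3  (cmp 4,3)
BGT L1: taken
after ADD r3, r3, #8: r3=16+8=24
after AND r3, r3, #240: r3=24&240=16
after SUB r2, r2, #1: r2=4-1=3
CMP r2, #3  (cmp 3,3)
BGT L1: not taken
after SUB r3, r3, #13: r3=16-13=3
halt.
Total executed instructions: 34.

34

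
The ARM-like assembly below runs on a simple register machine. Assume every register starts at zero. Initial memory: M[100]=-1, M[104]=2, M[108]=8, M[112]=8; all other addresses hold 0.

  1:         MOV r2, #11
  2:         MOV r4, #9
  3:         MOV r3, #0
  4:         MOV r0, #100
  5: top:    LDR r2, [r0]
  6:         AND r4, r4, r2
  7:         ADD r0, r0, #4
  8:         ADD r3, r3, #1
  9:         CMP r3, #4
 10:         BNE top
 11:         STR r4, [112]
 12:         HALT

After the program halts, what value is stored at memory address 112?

0

r2=11
r4=9
r3=0
r0=100
r2=M[100]=-1
r4=9&(-1)=9
r0=100+4=104
r3=0+1=1
CMP r3, #4  (cmp 1,4)
BNE top: taken
r2=M[104]=2
r4=9&2=0
r0=104+4=108
r3=1+1=2
CMP r3, #4  (cmp 2,4)
BNE top: taken
r2=M[108]=8
r4=0&8=0
r0=108+4=112
r3=2+1=3
CMP r3, #4  (cmp 3,4)
BNE top: taken
r2=M[112]=8
r4=0&8=0
r0=112+4=116
r3=3+1=4
CMP r3, #4  (cmp 4,4)
BNE top: not taken
STR r4, [112] → M[112]=0
halt.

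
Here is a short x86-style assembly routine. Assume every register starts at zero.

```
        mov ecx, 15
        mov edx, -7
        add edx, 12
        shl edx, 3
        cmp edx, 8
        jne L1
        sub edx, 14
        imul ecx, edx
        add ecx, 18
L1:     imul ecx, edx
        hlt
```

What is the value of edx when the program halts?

ecx=15
edx=-7
edx=(-7)+12=5
edx=5<<3=40
cmp edx, 8  (cmp 40,8)
jne L1: taken
ecx=15*40=600
halt.

40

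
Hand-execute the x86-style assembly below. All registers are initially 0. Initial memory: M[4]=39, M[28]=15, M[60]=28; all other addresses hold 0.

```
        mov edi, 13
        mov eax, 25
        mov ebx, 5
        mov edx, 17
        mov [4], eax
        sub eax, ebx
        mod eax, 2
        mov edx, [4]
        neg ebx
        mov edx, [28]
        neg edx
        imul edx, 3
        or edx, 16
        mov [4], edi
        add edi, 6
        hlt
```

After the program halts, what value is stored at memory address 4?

13

mov edi, 13 → edi=13
mov eax, 25 → eax=25
mov ebx, 5 → ebx=5
mov edx, 17 → edx=17
mov [4], eax → M[4]=25
sub eax, ebx → eax=25-5=20
mod eax, 2 → eax=20%2=0
mov edx, [4] → edx=M[4]=25
neg ebx → ebx=-(5)=-5
mov edx, [28] → edx=M[28]=15
neg edx → edx=-(15)=-15
imul edx, 3 → edx=(-15)*3=-45
or edx, 16 → edx=(-45)|16=-45
mov [4], edi → M[4]=13
add edi, 6 → edi=13+6=19
halt.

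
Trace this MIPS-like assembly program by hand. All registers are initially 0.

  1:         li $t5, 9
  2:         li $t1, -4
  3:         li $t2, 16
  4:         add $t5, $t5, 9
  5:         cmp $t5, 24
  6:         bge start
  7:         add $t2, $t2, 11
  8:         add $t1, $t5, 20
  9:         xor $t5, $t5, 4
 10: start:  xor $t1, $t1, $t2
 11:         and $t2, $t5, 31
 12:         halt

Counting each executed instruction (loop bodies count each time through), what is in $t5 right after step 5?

18

after li $t5, 9: $t5=9
after li $t1, -4: $t1=-4
after li $t2, 16: $t2=16
after add $t5, $t5, 9: $t5=9+9=18
cmp $t5, 24  (cmp 18,24)
After step 5: $t5 = 18.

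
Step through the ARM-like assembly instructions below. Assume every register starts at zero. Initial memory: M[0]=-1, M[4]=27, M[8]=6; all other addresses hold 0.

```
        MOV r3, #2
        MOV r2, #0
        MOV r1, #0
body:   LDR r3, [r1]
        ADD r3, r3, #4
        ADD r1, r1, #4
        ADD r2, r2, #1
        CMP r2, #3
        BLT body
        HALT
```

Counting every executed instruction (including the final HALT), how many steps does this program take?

after MOV r3, #2: r3=2
after MOV r2, #0: r2=0
after MOV r1, #0: r1=0
after LDR r3, [r1]: r3=M[0]=-1
after ADD r3, r3, #4: r3=(-1)+4=3
after ADD r1, r1, #4: r1=0+4=4
after ADD r2, r2, #1: r2=0+1=1
CMP r2, #3  (cmp 1,3)
BLT body: taken
after LDR r3, [r1]: r3=M[4]=27
after ADD r3, r3, #4: r3=27+4=31
after ADD r1, r1, #4: r1=4+4=8
after ADD r2, r2, #1: r2=1+1=2
CMP r2, #3  (cmp 2,3)
BLT body: taken
after LDR r3, [r1]: r3=M[8]=6
after ADD r3, r3, #4: r3=6+4=10
after ADD r1, r1, #4: r1=8+4=12
after ADD r2, r2, #1: r2=2+1=3
CMP r2, #3  (cmp 3,3)
BLT body: not taken
halt.
Total executed instructions: 22.

22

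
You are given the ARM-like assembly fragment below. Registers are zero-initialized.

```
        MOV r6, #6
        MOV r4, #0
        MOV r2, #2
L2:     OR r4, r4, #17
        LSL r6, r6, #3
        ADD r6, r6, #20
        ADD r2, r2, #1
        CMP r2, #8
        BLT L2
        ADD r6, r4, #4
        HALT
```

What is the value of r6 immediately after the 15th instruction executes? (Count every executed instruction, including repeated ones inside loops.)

564

after MOV r6, #6: r6=6
after MOV r4, #0: r4=0
after MOV r2, #2: r2=2
after OR r4, r4, #17: r4=0|17=17
after LSL r6, r6, #3: r6=6<<3=48
after ADD r6, r6, #20: r6=48+20=68
after ADD r2, r2, #1: r2=2+1=3
CMP r2, #8  (cmp 3,8)
BLT L2: taken
after OR r4, r4, #17: r4=17|17=17
after LSL r6, r6, #3: r6=68<<3=544
after ADD r6, r6, #20: r6=544+20=564
after ADD r2, r2, #1: r2=3+1=4
CMP r2, #8  (cmp 4,8)
BLT L2: taken
After step 15: r6 = 564.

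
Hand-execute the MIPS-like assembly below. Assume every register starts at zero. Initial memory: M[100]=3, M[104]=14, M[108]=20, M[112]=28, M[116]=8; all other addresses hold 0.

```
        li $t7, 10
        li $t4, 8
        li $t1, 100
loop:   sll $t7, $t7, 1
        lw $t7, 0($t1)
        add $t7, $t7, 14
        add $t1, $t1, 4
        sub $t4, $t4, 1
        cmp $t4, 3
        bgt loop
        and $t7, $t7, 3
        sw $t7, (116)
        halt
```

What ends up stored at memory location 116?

li $t7, 10 → $t7=10
li $t4, 8 → $t4=8
li $t1, 100 → $t1=100
sll $t7, $t7, 1 → $t7=10<<1=20
lw $t7, 0($t1) → $t7=M[100]=3
add $t7, $t7, 14 → $t7=3+14=17
add $t1, $t1, 4 → $t1=100+4=104
sub $t4, $t4, 1 → $t4=8-1=7
cmp $t4, 3  (cmp 7,3)
bgt loop: taken
sll $t7, $t7, 1 → $t7=17<<1=34
lw $t7, 0($t1) → $t7=M[104]=14
add $t7, $t7, 14 → $t7=14+14=28
add $t1, $t1, 4 → $t1=104+4=108
sub $t4, $t4, 1 → $t4=7-1=6
cmp $t4, 3  (cmp 6,3)
bgt loop: taken
sll $t7, $t7, 1 → $t7=28<<1=56
lw $t7, 0($t1) → $t7=M[108]=20
add $t7, $t7, 14 → $t7=20+14=34
add $t1, $t1, 4 → $t1=108+4=112
sub $t4, $t4, 1 → $t4=6-1=5
cmp $t4, 3  (cmp 5,3)
bgt loop: taken
sll $t7, $t7, 1 → $t7=34<<1=68
lw $t7, 0($t1) → $t7=M[112]=28
add $t7, $t7, 14 → $t7=28+14=42
add $t1, $t1, 4 → $t1=112+4=116
sub $t4, $t4, 1 → $t4=5-1=4
cmp $t4, 3  (cmp 4,3)
bgt loop: taken
sll $t7, $t7, 1 → $t7=42<<1=84
lw $t7, 0($t1) → $t7=M[116]=8
add $t7, $t7, 14 → $t7=8+14=22
add $t1, $t1, 4 → $t1=116+4=120
sub $t4, $t4, 1 → $t4=4-1=3
cmp $t4, 3  (cmp 3,3)
bgt loop: not taken
and $t7, $t7, 3 → $t7=22&3=2
sw $t7, (116) → M[116]=2
halt.

2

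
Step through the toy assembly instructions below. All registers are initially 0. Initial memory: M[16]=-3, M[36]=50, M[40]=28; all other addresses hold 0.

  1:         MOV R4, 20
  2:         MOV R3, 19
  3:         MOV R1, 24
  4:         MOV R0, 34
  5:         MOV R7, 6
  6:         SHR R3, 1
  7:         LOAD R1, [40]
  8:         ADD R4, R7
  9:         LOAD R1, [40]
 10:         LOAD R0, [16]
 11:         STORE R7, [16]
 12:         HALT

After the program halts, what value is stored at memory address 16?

6

R4=20
R3=19
R1=24
R0=34
R7=6
R3=19>>1=9
R1=M[40]=28
R4=20+6=26
R1=M[40]=28
R0=M[16]=-3
STORE R7, [16] → M[16]=6
halt.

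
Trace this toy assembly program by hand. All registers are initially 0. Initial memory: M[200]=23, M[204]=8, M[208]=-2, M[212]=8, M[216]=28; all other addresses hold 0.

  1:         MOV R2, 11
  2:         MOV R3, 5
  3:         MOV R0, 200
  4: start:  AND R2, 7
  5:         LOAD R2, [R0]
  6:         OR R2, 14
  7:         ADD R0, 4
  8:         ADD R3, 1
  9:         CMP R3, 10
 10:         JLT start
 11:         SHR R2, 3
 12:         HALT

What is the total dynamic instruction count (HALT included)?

MOV R2, 11 → R2=11
MOV R3, 5 → R3=5
MOV R0, 200 → R0=200
AND R2, 7 → R2=11&7=3
LOAD R2, [R0] → R2=M[200]=23
OR R2, 14 → R2=23|14=31
ADD R0, 4 → R0=200+4=204
ADD R3, 1 → R3=5+1=6
CMP R3, 10  (cmp 6,10)
JLT start: taken
AND R2, 7 → R2=31&7=7
LOAD R2, [R0] → R2=M[204]=8
OR R2, 14 → R2=8|14=14
ADD R0, 4 → R0=204+4=208
ADD R3, 1 → R3=6+1=7
CMP R3, 10  (cmp 7,10)
JLT start: taken
AND R2, 7 → R2=14&7=6
LOAD R2, [R0] → R2=M[208]=-2
OR R2, 14 → R2=(-2)|14=-2
ADD R0, 4 → R0=208+4=212
ADD R3, 1 → R3=7+1=8
CMP R3, 10  (cmp 8,10)
JLT start: taken
AND R2, 7 → R2=(-2)&7=6
LOAD R2, [R0] → R2=M[212]=8
OR R2, 14 → R2=8|14=14
ADD R0, 4 → R0=212+4=216
ADD R3, 1 → R3=8+1=9
CMP R3, 10  (cmp 9,10)
JLT start: taken
AND R2, 7 → R2=14&7=6
LOAD R2, [R0] → R2=M[216]=28
OR R2, 14 → R2=28|14=30
ADD R0, 4 → R0=216+4=220
ADD R3, 1 → R3=9+1=10
CMP R3, 10  (cmp 10,10)
JLT start: not taken
SHR R2, 3 → R2=30>>3=3
halt.
Total executed instructions: 40.

40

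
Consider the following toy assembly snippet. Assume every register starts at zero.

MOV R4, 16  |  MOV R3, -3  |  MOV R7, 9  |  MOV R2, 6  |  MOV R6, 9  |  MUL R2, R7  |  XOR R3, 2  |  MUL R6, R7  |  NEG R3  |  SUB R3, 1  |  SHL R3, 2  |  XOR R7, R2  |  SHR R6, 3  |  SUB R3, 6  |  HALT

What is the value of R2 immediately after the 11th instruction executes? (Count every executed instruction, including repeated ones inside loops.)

MOV R4, 16 → R4=16
MOV R3, -3 → R3=-3
MOV R7, 9 → R7=9
MOV R2, 6 → R2=6
MOV R6, 9 → R6=9
MUL R2, R7 → R2=6*9=54
XOR R3, 2 → R3=(-3)^2=-1
MUL R6, R7 → R6=9*9=81
NEG R3 → R3=-(-1)=1
SUB R3, 1 → R3=1-1=0
SHL R3, 2 → R3=0<<2=0
After step 11: R2 = 54.

54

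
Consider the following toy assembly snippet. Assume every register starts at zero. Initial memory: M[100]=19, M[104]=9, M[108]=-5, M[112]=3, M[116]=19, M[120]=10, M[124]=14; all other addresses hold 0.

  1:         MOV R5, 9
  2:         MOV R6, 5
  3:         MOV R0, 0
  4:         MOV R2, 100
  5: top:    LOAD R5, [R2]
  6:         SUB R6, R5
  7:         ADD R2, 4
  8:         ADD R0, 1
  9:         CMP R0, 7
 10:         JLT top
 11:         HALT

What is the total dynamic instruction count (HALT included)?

47

after MOV R5, 9: R5=9
after MOV R6, 5: R6=5
after MOV R0, 0: R0=0
after MOV R2, 100: R2=100
after LOAD R5, [R2]: R5=M[100]=19
after SUB R6, R5: R6=5-19=-14
after ADD R2, 4: R2=100+4=104
after ADD R0, 1: R0=0+1=1
CMP R0, 7  (cmp 1,7)
JLT top: taken
after LOAD R5, [R2]: R5=M[104]=9
after SUB R6, R5: R6=(-14)-9=-23
after ADD R2, 4: R2=104+4=108
after ADD R0, 1: R0=1+1=2
CMP R0, 7  (cmp 2,7)
JLT top: taken
after LOAD R5, [R2]: R5=M[108]=-5
after SUB R6, R5: R6=(-23)-(-5)=-18
after ADD R2, 4: R2=108+4=112
after ADD R0, 1: R0=2+1=3
CMP R0, 7  (cmp 3,7)
JLT top: taken
after LOAD R5, [R2]: R5=M[112]=3
after SUB R6, R5: R6=(-18)-3=-21
after ADD R2, 4: R2=112+4=116
after ADD R0, 1: R0=3+1=4
CMP R0, 7  (cmp 4,7)
JLT top: taken
after LOAD R5, [R2]: R5=M[116]=19
after SUB R6, R5: R6=(-21)-19=-40
after ADD R2, 4: R2=116+4=120
after ADD R0, 1: R0=4+1=5
CMP R0, 7  (cmp 5,7)
JLT top: taken
after LOAD R5, [R2]: R5=M[120]=10
after SUB R6, R5: R6=(-40)-10=-50
after ADD R2, 4: R2=120+4=124
after ADD R0, 1: R0=5+1=6
CMP R0, 7  (cmp 6,7)
JLT top: taken
after LOAD R5, [R2]: R5=M[124]=14
after SUB R6, R5: R6=(-50)-14=-64
after ADD R2, 4: R2=124+4=128
after ADD R0, 1: R0=6+1=7
CMP R0, 7  (cmp 7,7)
JLT top: not taken
halt.
Total executed instructions: 47.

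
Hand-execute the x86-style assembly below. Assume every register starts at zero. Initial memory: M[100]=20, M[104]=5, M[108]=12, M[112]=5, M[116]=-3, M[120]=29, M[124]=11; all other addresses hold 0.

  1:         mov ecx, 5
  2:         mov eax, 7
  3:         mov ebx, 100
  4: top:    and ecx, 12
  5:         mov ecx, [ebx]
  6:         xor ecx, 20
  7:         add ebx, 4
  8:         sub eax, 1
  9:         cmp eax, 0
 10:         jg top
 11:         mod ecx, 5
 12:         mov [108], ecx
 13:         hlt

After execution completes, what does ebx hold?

ecx=5
eax=7
ebx=100
ecx=5&12=4
ecx=M[100]=20
ecx=20^20=0
ebx=100+4=104
eax=7-1=6
cmp eax, 0  (cmp 6,0)
jg top: taken
ecx=0&12=0
ecx=M[104]=5
ecx=5^20=17
ebx=104+4=108
eax=6-1=5
cmp eax, 0  (cmp 5,0)
jg top: taken
ecx=17&12=0
ecx=M[108]=12
ecx=12^20=24
ebx=108+4=112
eax=5-1=4
cmp eax, 0  (cmp 4,0)
jg top: taken
ecx=24&12=8
ecx=M[112]=5
ecx=5^20=17
ebx=112+4=116
eax=4-1=3
cmp eax, 0  (cmp 3,0)
jg top: taken
ecx=17&12=0
ecx=M[116]=-3
ecx=(-3)^20=-23
ebx=116+4=120
eax=3-1=2
cmp eax, 0  (cmp 2,0)
jg top: taken
ecx=(-23)&12=8
ecx=M[120]=29
ecx=29^20=9
ebx=120+4=124
eax=2-1=1
cmp eax, 0  (cmp 1,0)
jg top: taken
ecx=9&12=8
ecx=M[124]=11
ecx=11^20=31
ebx=124+4=128
eax=1-1=0
cmp eax, 0  (cmp 0,0)
jg top: not taken
ecx=31%5=1
mov [108], ecx → M[108]=1
halt.

128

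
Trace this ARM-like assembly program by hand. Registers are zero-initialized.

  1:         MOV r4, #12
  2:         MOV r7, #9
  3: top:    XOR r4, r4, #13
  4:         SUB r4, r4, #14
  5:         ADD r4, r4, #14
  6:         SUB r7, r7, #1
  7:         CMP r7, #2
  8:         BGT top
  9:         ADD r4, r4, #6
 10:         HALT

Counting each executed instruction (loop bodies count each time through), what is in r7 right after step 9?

8

r4=12
r7=9
r4=12^13=1
r4=1-14=-13
r4=(-13)+14=1
r7=9-1=8
CMP r7, #2  (cmp 8,2)
BGT top: taken
r4=1^13=12
After step 9: r7 = 8.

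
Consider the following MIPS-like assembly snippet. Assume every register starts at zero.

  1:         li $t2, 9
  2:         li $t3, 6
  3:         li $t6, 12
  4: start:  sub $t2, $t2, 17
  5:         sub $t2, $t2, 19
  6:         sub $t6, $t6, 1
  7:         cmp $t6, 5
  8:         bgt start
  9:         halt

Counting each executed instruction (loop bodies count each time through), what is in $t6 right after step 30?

$t2=9
$t3=6
$t6=12
$t2=9-17=-8
$t2=(-8)-19=-27
$t6=12-1=11
cmp $t6, 5  (cmp 11,5)
bgt start: taken
$t2=(-27)-17=-44
$t2=(-44)-19=-63
$t6=11-1=10
cmp $t6, 5  (cmp 10,5)
bgt start: taken
$t2=(-63)-17=-80
$t2=(-80)-19=-99
$t6=10-1=9
cmp $t6, 5  (cmp 9,5)
bgt start: taken
$t2=(-99)-17=-116
$t2=(-116)-19=-135
$t6=9-1=8
cmp $t6, 5  (cmp 8,5)
bgt start: taken
$t2=(-135)-17=-152
$t2=(-152)-19=-171
$t6=8-1=7
cmp $t6, 5  (cmp 7,5)
bgt start: taken
$t2=(-171)-17=-188
$t2=(-188)-19=-207
After step 30: $t6 = 7.

7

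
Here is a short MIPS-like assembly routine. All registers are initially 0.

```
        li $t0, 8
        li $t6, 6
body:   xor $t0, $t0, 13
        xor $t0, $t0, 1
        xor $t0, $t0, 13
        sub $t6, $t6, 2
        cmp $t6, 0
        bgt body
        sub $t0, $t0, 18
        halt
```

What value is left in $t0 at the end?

after li $t0, 8: $t0=8
after li $t6, 6: $t6=6
after xor $t0, $t0, 13: $t0=8^13=5
after xor $t0, $t0, 1: $t0=5^1=4
after xor $t0, $t0, 13: $t0=4^13=9
after sub $t6, $t6, 2: $t6=6-2=4
cmp $t6, 0  (cmp 4,0)
bgt body: taken
after xor $t0, $t0, 13: $t0=9^13=4
after xor $t0, $t0, 1: $t0=4^1=5
after xor $t0, $t0, 13: $t0=5^13=8
after sub $t6, $t6, 2: $t6=4-2=2
cmp $t6, 0  (cmp 2,0)
bgt body: taken
after xor $t0, $t0, 13: $t0=8^13=5
after xor $t0, $t0, 1: $t0=5^1=4
after xor $t0, $t0, 13: $t0=4^13=9
after sub $t6, $t6, 2: $t6=2-2=0
cmp $t6, 0  (cmp 0,0)
bgt body: not taken
after sub $t0, $t0, 18: $t0=9-18=-9
halt.

-9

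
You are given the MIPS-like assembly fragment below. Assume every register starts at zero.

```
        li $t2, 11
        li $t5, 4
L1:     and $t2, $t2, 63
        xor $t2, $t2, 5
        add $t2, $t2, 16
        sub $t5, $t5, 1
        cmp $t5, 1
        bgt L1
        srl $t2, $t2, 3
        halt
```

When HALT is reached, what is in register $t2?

li $t2, 11 → $t2=11
li $t5, 4 → $t5=4
and $t2, $t2, 63 → $t2=11&63=11
xor $t2, $t2, 5 → $t2=11^5=14
add $t2, $t2, 16 → $t2=14+16=30
sub $t5, $t5, 1 → $t5=4-1=3
cmp $t5, 1  (cmp 3,1)
bgt L1: taken
and $t2, $t2, 63 → $t2=30&63=30
xor $t2, $t2, 5 → $t2=30^5=27
add $t2, $t2, 16 → $t2=27+16=43
sub $t5, $t5, 1 → $t5=3-1=2
cmp $t5, 1  (cmp 2,1)
bgt L1: taken
and $t2, $t2, 63 → $t2=43&63=43
xor $t2, $t2, 5 → $t2=43^5=46
add $t2, $t2, 16 → $t2=46+16=62
sub $t5, $t5, 1 → $t5=2-1=1
cmp $t5, 1  (cmp 1,1)
bgt L1: not taken
srl $t2, $t2, 3 → $t2=62>>3=7
halt.

7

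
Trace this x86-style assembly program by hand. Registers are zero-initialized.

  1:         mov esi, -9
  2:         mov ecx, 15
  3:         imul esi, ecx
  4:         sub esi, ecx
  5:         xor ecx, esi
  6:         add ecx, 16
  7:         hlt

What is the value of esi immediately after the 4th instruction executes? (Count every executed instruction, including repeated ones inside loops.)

after mov esi, -9: esi=-9
after mov ecx, 15: ecx=15
after imul esi, ecx: esi=(-9)*15=-135
after sub esi, ecx: esi=(-135)-15=-150
After step 4: esi = -150.

-150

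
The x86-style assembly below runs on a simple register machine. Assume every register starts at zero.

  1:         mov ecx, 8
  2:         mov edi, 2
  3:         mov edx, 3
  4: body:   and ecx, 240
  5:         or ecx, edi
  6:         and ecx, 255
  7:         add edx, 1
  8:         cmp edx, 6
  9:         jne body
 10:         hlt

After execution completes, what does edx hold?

mov ecx, 8 → ecx=8
mov edi, 2 → edi=2
mov edx, 3 → edx=3
and ecx, 240 → ecx=8&240=0
or ecx, edi → ecx=0|2=2
and ecx, 255 → ecx=2&255=2
add edx, 1 → edx=3+1=4
cmp edx, 6  (cmp 4,6)
jne body: taken
and ecx, 240 → ecx=2&240=0
or ecx, edi → ecx=0|2=2
and ecx, 255 → ecx=2&255=2
add edx, 1 → edx=4+1=5
cmp edx, 6  (cmp 5,6)
jne body: taken
and ecx, 240 → ecx=2&240=0
or ecx, edi → ecx=0|2=2
and ecx, 255 → ecx=2&255=2
add edx, 1 → edx=5+1=6
cmp edx, 6  (cmp 6,6)
jne body: not taken
halt.

6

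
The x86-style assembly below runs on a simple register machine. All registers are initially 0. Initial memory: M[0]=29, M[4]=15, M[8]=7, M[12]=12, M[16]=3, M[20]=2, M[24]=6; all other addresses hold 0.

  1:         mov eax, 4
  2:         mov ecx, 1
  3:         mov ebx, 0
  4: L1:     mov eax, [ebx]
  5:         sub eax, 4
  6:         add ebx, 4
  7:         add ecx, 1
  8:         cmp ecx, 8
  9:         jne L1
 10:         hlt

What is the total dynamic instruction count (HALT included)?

eax=4
ecx=1
ebx=0
eax=M[0]=29
eax=29-4=25
ebx=0+4=4
ecx=1+1=2
cmp ecx, 8  (cmp 2,8)
jne L1: taken
eax=M[4]=15
eax=15-4=11
ebx=4+4=8
ecx=2+1=3
cmp ecx, 8  (cmp 3,8)
jne L1: taken
eax=M[8]=7
eax=7-4=3
ebx=8+4=12
ecx=3+1=4
cmp ecx, 8  (cmp 4,8)
jne L1: taken
eax=M[12]=12
eax=12-4=8
ebx=12+4=16
ecx=4+1=5
cmp ecx, 8  (cmp 5,8)
jne L1: taken
eax=M[16]=3
eax=3-4=-1
ebx=16+4=20
ecx=5+1=6
cmp ecx, 8  (cmp 6,8)
jne L1: taken
eax=M[20]=2
eax=2-4=-2
ebx=20+4=24
ecx=6+1=7
cmp ecx, 8  (cmp 7,8)
jne L1: taken
eax=M[24]=6
eax=6-4=2
ebx=24+4=28
ecx=7+1=8
cmp ecx, 8  (cmp 8,8)
jne L1: not taken
halt.
Total executed instructions: 46.

46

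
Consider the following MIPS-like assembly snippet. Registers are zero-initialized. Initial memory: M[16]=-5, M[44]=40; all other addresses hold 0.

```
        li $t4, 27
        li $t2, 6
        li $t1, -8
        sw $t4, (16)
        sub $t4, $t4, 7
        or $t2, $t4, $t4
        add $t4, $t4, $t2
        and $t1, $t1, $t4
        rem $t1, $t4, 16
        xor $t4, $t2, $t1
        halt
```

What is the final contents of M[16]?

27

li $t4, 27 → $t4=27
li $t2, 6 → $t2=6
li $t1, -8 → $t1=-8
sw $t4, (16) → M[16]=27
sub $t4, $t4, 7 → $t4=27-7=20
or $t2, $t4, $t4 → $t2=20|20=20
add $t4, $t4, $t2 → $t4=20+20=40
and $t1, $t1, $t4 → $t1=(-8)&40=40
rem $t1, $t4, 16 → $t1=40%16=8
xor $t4, $t2, $t1 → $t4=20^8=28
halt.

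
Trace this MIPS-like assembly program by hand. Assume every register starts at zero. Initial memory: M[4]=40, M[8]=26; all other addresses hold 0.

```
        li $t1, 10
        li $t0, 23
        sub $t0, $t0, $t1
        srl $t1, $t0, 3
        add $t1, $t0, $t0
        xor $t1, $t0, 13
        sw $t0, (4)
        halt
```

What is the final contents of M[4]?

13

$t1=10
$t0=23
$t0=23-10=13
$t1=13>>3=1
$t1=13+13=26
$t1=13^13=0
sw $t0, (4) → M[4]=13
halt.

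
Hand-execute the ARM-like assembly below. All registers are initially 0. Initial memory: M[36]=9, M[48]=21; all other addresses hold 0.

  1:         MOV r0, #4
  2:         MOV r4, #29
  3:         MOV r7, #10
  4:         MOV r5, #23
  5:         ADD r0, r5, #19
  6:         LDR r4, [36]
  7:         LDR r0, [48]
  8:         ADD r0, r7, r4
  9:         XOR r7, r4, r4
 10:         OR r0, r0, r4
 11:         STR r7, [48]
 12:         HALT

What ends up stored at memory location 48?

0

MOV r0, #4 → r0=4
MOV r4, #29 → r4=29
MOV r7, #10 → r7=10
MOV r5, #23 → r5=23
ADD r0, r5, #19 → r0=23+19=42
LDR r4, [36] → r4=M[36]=9
LDR r0, [48] → r0=M[48]=21
ADD r0, r7, r4 → r0=10+9=19
XOR r7, r4, r4 → r7=9^9=0
OR r0, r0, r4 → r0=19|9=27
STR r7, [48] → M[48]=0
halt.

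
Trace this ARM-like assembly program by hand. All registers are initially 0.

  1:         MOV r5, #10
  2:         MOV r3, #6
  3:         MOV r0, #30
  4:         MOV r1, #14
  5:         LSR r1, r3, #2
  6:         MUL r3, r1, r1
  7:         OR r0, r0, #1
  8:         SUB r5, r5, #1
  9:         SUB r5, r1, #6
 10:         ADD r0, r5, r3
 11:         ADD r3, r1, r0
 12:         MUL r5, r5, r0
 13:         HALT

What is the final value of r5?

MOV r5, #10 → r5=10
MOV r3, #6 → r3=6
MOV r0, #30 → r0=30
MOV r1, #14 → r1=14
LSR r1, r3, #2 → r1=6>>2=1
MUL r3, r1, r1 → r3=1*1=1
OR r0, r0, #1 → r0=30|1=31
SUB r5, r5, #1 → r5=10-1=9
SUB r5, r1, #6 → r5=1-6=-5
ADD r0, r5, r3 → r0=(-5)+1=-4
ADD r3, r1, r0 → r3=1+(-4)=-3
MUL r5, r5, r0 → r5=(-5)*(-4)=20
halt.

20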